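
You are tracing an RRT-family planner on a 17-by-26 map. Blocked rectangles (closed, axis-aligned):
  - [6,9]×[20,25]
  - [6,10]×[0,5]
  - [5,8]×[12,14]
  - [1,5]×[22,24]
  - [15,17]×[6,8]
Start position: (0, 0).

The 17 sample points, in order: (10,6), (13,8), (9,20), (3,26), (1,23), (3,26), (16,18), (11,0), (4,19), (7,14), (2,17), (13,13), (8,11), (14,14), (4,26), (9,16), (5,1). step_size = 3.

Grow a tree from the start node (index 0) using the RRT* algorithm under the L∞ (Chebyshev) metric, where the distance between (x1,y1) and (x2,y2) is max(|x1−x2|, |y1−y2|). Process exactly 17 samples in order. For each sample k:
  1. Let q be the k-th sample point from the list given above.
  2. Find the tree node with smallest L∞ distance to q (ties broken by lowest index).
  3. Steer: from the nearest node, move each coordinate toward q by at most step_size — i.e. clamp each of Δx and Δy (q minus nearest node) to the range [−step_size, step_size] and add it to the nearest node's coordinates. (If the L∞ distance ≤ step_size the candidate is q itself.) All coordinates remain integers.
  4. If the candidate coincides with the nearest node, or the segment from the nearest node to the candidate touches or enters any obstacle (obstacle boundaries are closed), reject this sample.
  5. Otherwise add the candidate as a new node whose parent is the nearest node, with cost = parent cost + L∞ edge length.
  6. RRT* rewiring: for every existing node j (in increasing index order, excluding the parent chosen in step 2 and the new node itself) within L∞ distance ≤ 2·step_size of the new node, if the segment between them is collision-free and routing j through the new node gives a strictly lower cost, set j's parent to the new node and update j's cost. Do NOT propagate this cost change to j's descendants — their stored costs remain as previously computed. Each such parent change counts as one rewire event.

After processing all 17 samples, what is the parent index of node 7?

1. q=(10,6) nearest=0 d=10 new=(3,3) → add node 1 parent=0 cost=3
2. q=(13,8) nearest=1 d=10 new=(6,6) → add node 2 parent=1 cost=6
3. q=(9,20) nearest=2 d=14 new=(9,9) → add node 3 parent=2 cost=9
4. q=(3,26) nearest=3 d=17 new=(6,12) → blocked by [5,8]×[12,14], reject
5. q=(1,23) nearest=3 d=14 new=(6,12) → blocked by [5,8]×[12,14], reject
6. q=(3,26) nearest=3 d=17 new=(6,12) → blocked by [5,8]×[12,14], reject
7. q=(16,18) nearest=3 d=9 new=(12,12) → add node 4 parent=3 cost=12
8. q=(11,0) nearest=2 d=6 new=(9,3) → blocked by [6,10]×[0,5], reject
9. q=(4,19) nearest=4 d=8 new=(9,15) → add node 5 parent=4 cost=15
10. q=(7,14) nearest=5 d=2 new=(7,14) → blocked by [5,8]×[12,14], reject
11. q=(2,17) nearest=5 d=7 new=(6,17) → add node 6 parent=5 cost=18
12. q=(13,13) nearest=4 d=1 new=(13,13) → add node 7 parent=4 cost=13
13. q=(8,11) nearest=3 d=2 new=(8,11) → add node 8 parent=3 cost=11
14. q=(14,14) nearest=7 d=1 new=(14,14) → add node 9 parent=7 cost=14
15. q=(4,26) nearest=6 d=9 new=(4,20) → add node 10 parent=6 cost=21
16. q=(9,16) nearest=5 d=1 new=(9,16) → add node 11 parent=5 cost=16
17. q=(5,1) nearest=1 d=2 new=(5,1) → add node 12 parent=1 cost=5

Parent of node 7: 4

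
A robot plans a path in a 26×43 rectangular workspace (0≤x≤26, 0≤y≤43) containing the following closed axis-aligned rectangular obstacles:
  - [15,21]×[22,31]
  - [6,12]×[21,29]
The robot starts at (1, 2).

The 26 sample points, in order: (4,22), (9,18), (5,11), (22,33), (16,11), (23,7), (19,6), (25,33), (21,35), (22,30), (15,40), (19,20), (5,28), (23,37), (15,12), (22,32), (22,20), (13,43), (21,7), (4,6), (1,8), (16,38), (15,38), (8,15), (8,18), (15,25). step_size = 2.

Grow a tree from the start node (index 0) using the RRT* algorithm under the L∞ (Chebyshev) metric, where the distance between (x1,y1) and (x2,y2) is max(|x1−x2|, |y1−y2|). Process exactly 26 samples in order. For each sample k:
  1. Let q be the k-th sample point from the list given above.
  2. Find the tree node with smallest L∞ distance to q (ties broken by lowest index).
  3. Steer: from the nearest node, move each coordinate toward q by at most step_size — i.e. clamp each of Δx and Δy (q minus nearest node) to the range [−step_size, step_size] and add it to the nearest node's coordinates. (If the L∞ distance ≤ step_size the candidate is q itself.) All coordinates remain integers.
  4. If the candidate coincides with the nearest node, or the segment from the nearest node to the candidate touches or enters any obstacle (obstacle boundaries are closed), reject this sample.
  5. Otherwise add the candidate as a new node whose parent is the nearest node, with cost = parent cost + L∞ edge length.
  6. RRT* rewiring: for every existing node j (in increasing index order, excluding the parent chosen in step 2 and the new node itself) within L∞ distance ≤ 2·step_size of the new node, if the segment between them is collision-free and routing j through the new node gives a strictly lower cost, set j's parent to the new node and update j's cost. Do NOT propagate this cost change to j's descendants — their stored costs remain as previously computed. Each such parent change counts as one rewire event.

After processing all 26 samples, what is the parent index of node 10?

1. q=(4,22) nearest=0 d=20 new=(3,4) → add node 1 parent=0 cost=2
2. q=(9,18) nearest=1 d=14 new=(5,6) → add node 2 parent=1 cost=4
3. q=(5,11) nearest=2 d=5 new=(5,8) → add node 3 parent=2 cost=6
4. q=(22,33) nearest=3 d=25 new=(7,10) → add node 4 parent=3 cost=8
5. q=(16,11) nearest=4 d=9 new=(9,11) → add node 5 parent=4 cost=10
6. q=(23,7) nearest=5 d=14 new=(11,9) → add node 6 parent=5 cost=12
7. q=(19,6) nearest=6 d=8 new=(13,7) → add node 7 parent=6 cost=14
8. q=(25,33) nearest=5 d=22 new=(11,13) → add node 8 parent=5 cost=12
9. q=(21,35) nearest=8 d=22 new=(13,15) → add node 9 parent=8 cost=14
10. q=(22,30) nearest=9 d=15 new=(15,17) → add node 10 parent=9 cost=16
11. q=(15,40) nearest=10 d=23 new=(15,19) → add node 11 parent=10 cost=18
12. q=(19,20) nearest=10 d=4 new=(17,19) → add node 12 parent=10 cost=18
13. q=(5,28) nearest=11 d=10 new=(13,21) → add node 13 parent=11 cost=20
14. q=(23,37) nearest=13 d=16 new=(15,23) → blocked by [15,21]×[22,31], reject
15. q=(15,12) nearest=9 d=3 new=(15,13) → add node 14 parent=9 cost=16
16. q=(22,32) nearest=13 d=11 new=(15,23) → blocked by [15,21]×[22,31], reject
17. q=(22,20) nearest=12 d=5 new=(19,20) → add node 15 parent=12 cost=20
18. q=(13,43) nearest=13 d=22 new=(13,23) → add node 16 parent=13 cost=22
19. q=(21,7) nearest=14 d=6 new=(17,11) → add node 17 parent=14 cost=18
20. q=(4,6) nearest=2 d=1 new=(4,6) → add node 18 parent=2 cost=5
21. q=(1,8) nearest=18 d=3 new=(2,8) → add node 19 parent=18 cost=7
22. q=(16,38) nearest=16 d=15 new=(15,25) → blocked by [15,21]×[22,31], reject
23. q=(15,38) nearest=16 d=15 new=(15,25) → blocked by [15,21]×[22,31], reject
24. q=(8,15) nearest=8 d=3 new=(9,15) → add node 20 parent=8 cost=14
25. q=(8,18) nearest=20 d=3 new=(8,17) → add node 21 parent=20 cost=16
26. q=(15,25) nearest=16 d=2 new=(15,25) → blocked by [15,21]×[22,31], reject

Parent of node 10: 9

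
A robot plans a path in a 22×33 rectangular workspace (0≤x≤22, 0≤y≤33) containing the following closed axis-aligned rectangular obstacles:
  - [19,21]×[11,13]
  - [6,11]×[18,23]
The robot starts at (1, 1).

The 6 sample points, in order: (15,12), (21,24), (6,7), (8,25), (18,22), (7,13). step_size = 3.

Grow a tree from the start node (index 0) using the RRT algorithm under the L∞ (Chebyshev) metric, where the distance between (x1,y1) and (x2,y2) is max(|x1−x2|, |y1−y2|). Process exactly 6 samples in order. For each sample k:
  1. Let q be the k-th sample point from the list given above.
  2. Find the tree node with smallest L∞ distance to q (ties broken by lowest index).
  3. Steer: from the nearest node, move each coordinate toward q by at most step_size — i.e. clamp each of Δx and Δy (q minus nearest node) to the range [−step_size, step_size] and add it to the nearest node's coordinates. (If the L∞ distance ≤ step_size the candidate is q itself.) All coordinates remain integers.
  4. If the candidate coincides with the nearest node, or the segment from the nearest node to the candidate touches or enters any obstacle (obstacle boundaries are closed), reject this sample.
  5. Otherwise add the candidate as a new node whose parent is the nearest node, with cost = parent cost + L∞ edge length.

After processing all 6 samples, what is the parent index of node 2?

Parent of node 2: 1

1. q=(15,12) nearest=0 d=14 new=(4,4) → add node 1 parent=0 cost=3
2. q=(21,24) nearest=1 d=20 new=(7,7) → add node 2 parent=1 cost=6
3. q=(6,7) nearest=2 d=1 new=(6,7) → add node 3 parent=2 cost=7
4. q=(8,25) nearest=2 d=18 new=(8,10) → add node 4 parent=2 cost=9
5. q=(18,22) nearest=4 d=12 new=(11,13) → add node 5 parent=4 cost=12
6. q=(7,13) nearest=4 d=3 new=(7,13) → add node 6 parent=4 cost=12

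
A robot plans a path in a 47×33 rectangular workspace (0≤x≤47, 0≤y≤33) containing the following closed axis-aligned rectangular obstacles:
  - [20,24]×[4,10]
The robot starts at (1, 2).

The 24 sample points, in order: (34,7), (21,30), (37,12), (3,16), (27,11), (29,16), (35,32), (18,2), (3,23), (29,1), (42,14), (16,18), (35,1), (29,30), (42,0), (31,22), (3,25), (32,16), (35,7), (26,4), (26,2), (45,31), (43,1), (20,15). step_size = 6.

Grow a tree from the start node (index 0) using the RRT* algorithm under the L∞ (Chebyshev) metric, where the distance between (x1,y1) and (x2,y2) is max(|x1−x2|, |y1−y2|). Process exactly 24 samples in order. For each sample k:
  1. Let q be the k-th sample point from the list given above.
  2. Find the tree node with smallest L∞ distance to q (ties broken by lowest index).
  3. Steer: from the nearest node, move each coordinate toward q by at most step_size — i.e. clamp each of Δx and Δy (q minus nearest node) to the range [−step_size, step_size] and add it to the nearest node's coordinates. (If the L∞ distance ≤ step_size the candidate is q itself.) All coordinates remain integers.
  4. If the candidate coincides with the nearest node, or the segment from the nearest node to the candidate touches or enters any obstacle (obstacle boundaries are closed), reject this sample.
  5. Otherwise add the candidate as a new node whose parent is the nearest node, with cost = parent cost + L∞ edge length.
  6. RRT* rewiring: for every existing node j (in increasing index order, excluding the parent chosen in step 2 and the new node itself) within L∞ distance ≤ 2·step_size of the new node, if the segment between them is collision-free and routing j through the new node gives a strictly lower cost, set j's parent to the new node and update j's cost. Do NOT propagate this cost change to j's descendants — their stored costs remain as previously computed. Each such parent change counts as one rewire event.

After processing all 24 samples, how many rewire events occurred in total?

Rewire events: 2

1. q=(34,7) nearest=0 d=33 new=(7,7) → add node 1 parent=0 cost=6
2. q=(21,30) nearest=1 d=23 new=(13,13) → add node 2 parent=1 cost=12
3. q=(37,12) nearest=2 d=24 new=(19,12) → add node 3 parent=2 cost=18
4. q=(3,16) nearest=1 d=9 new=(3,13) → add node 4 parent=1 cost=12
5. q=(27,11) nearest=3 d=8 new=(25,11) → add node 5 parent=3 cost=24
6. q=(29,16) nearest=5 d=5 new=(29,16) → add node 6 parent=5 cost=29
7. q=(35,32) nearest=6 d=16 new=(35,22) → add node 7 parent=6 cost=35
8. q=(18,2) nearest=5 d=9 new=(19,5) → blocked by [20,24]×[4,10], reject
9. q=(3,23) nearest=2 d=10 new=(7,19) → add node 8 parent=2 cost=18
10. q=(29,1) nearest=5 d=10 new=(29,5) → add node 9 parent=5 cost=30
11. q=(42,14) nearest=7 d=8 new=(41,16) → add node 10 parent=7 cost=41
12. q=(16,18) nearest=2 d=5 new=(16,18) → add node 11 parent=2 cost=17
13. q=(35,1) nearest=9 d=6 new=(35,1) → add node 12 parent=9 cost=36
14. q=(29,30) nearest=7 d=8 new=(29,28) → add node 13 parent=7 cost=41
15. q=(42,0) nearest=12 d=7 new=(41,0) → add node 14 parent=12 cost=42
16. q=(31,22) nearest=7 d=4 new=(31,22) → add node 15 parent=7 cost=39
17. q=(3,25) nearest=8 d=6 new=(3,25) → add node 16 parent=8 cost=24
18. q=(32,16) nearest=6 d=3 new=(32,16) → add node 17 parent=6 cost=32; rewire 15→17 (38<39)
19. q=(35,7) nearest=9 d=6 new=(35,7) → add node 18 parent=9 cost=36
20. q=(26,4) nearest=9 d=3 new=(26,4) → add node 19 parent=9 cost=33
21. q=(26,2) nearest=19 d=2 new=(26,2) → add node 20 parent=19 cost=35
22. q=(45,31) nearest=7 d=10 new=(41,28) → add node 21 parent=7 cost=41
23. q=(43,1) nearest=14 d=2 new=(43,1) → add node 22 parent=14 cost=44
24. q=(20,15) nearest=3 d=3 new=(20,15) → add node 23 parent=3 cost=21; rewire 15→23 (32<38)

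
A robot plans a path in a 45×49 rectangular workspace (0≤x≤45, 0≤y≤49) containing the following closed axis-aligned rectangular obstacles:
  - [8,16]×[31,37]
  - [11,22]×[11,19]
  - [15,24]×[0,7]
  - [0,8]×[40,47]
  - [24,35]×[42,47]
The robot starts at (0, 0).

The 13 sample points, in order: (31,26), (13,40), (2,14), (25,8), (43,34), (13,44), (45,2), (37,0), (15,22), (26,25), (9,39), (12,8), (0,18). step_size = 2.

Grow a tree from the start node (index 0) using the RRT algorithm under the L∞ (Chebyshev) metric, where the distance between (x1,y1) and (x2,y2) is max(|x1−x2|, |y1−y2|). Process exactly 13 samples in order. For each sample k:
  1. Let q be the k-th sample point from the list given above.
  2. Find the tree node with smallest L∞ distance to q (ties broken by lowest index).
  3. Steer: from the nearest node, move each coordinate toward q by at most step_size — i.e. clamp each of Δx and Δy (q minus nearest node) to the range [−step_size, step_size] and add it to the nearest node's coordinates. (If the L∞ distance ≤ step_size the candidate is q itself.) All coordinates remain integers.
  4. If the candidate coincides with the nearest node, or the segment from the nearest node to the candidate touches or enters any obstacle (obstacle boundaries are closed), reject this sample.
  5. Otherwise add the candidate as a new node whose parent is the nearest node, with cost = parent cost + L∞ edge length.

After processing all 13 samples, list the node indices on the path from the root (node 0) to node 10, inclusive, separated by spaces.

1. q=(31,26) nearest=0 d=31 new=(2,2) → add node 1 parent=0 cost=2
2. q=(13,40) nearest=1 d=38 new=(4,4) → add node 2 parent=1 cost=4
3. q=(2,14) nearest=2 d=10 new=(2,6) → add node 3 parent=2 cost=6
4. q=(25,8) nearest=2 d=21 new=(6,6) → add node 4 parent=2 cost=6
5. q=(43,34) nearest=4 d=37 new=(8,8) → add node 5 parent=4 cost=8
6. q=(13,44) nearest=5 d=36 new=(10,10) → add node 6 parent=5 cost=10
7. q=(45,2) nearest=6 d=35 new=(12,8) → add node 7 parent=6 cost=12
8. q=(37,0) nearest=7 d=25 new=(14,6) → add node 8 parent=7 cost=14
9. q=(15,22) nearest=6 d=12 new=(12,12) → blocked by [11,22]×[11,19], reject
10. q=(26,25) nearest=6 d=16 new=(12,12) → blocked by [11,22]×[11,19], reject
11. q=(9,39) nearest=6 d=29 new=(9,12) → add node 9 parent=6 cost=12
12. q=(12,8) nearest=7 d=0 → coincident, reject
13. q=(0,18) nearest=9 d=9 new=(7,14) → add node 10 parent=9 cost=14

Path: 0 1 2 4 5 6 9 10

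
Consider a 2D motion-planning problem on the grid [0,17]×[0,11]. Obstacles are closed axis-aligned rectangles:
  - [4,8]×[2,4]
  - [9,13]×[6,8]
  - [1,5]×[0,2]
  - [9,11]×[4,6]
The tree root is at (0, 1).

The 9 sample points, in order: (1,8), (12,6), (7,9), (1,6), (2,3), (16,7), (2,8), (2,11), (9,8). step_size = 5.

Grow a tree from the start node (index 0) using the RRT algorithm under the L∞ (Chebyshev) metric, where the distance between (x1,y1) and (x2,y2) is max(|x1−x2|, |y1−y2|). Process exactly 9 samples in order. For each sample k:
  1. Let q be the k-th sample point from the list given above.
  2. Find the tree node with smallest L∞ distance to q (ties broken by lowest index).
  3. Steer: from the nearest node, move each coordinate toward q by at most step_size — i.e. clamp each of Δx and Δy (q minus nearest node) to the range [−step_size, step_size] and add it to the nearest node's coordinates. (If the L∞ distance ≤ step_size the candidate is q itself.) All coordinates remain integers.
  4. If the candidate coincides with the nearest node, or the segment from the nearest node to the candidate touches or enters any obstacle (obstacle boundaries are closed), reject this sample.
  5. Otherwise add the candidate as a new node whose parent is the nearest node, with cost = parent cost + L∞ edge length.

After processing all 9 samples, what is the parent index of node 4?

1. q=(1,8) nearest=0 d=7 new=(1,6) → add node 1 parent=0 cost=5
2. q=(12,6) nearest=1 d=11 new=(6,6) → add node 2 parent=1 cost=10
3. q=(7,9) nearest=2 d=3 new=(7,9) → add node 3 parent=2 cost=13
4. q=(1,6) nearest=1 d=0 → coincident, reject
5. q=(2,3) nearest=0 d=2 new=(2,3) → blocked by [1,5]×[0,2], reject
6. q=(16,7) nearest=3 d=9 new=(12,7) → blocked by [9,13]×[6,8], reject
7. q=(2,8) nearest=1 d=2 new=(2,8) → add node 4 parent=1 cost=7
8. q=(2,11) nearest=4 d=3 new=(2,11) → add node 5 parent=4 cost=10
9. q=(9,8) nearest=3 d=2 new=(9,8) → blocked by [9,13]×[6,8], reject

Parent of node 4: 1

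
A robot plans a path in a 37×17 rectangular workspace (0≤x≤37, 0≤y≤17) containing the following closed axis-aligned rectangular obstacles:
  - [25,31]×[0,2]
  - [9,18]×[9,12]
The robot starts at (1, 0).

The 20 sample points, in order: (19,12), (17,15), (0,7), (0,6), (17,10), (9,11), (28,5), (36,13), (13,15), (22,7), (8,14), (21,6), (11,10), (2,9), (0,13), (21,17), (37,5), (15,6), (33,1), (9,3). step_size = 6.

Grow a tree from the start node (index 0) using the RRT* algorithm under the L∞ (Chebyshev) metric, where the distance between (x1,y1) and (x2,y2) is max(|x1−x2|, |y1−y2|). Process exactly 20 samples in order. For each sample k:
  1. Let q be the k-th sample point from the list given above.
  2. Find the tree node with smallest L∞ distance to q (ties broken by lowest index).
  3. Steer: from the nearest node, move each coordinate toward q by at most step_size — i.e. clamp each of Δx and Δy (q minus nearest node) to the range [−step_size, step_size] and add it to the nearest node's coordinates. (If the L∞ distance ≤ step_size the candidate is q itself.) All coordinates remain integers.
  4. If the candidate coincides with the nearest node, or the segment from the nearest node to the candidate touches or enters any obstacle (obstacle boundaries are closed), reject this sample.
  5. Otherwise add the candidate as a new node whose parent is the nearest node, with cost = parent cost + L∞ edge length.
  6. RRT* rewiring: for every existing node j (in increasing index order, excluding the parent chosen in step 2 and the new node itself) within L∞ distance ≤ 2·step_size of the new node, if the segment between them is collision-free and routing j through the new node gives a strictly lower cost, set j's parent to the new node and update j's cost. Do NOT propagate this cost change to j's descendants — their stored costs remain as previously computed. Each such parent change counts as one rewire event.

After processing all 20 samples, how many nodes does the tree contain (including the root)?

Node count: 14

1. q=(19,12) nearest=0 d=18 new=(7,6) → add node 1 parent=0 cost=6
2. q=(17,15) nearest=1 d=10 new=(13,12) → blocked by [9,18]×[9,12], reject
3. q=(0,7) nearest=0 d=7 new=(0,6) → add node 2 parent=0 cost=6
4. q=(0,6) nearest=2 d=0 → coincident, reject
5. q=(17,10) nearest=1 d=10 new=(13,10) → blocked by [9,18]×[9,12], reject
6. q=(9,11) nearest=1 d=5 new=(9,11) → blocked by [9,18]×[9,12], reject
7. q=(28,5) nearest=1 d=21 new=(13,5) → add node 3 parent=1 cost=12
8. q=(36,13) nearest=3 d=23 new=(19,11) → blocked by [9,18]×[9,12], reject
9. q=(13,15) nearest=1 d=9 new=(13,12) → blocked by [9,18]×[9,12], reject
10. q=(22,7) nearest=3 d=9 new=(19,7) → add node 4 parent=3 cost=18
11. q=(8,14) nearest=1 d=8 new=(8,12) → add node 5 parent=1 cost=12
12. q=(21,6) nearest=4 d=2 new=(21,6) → add node 6 parent=4 cost=20
13. q=(11,10) nearest=5 d=3 new=(11,10) → blocked by [9,18]×[9,12], reject
14. q=(2,9) nearest=2 d=3 new=(2,9) → add node 7 parent=2 cost=9
15. q=(0,13) nearest=7 d=4 new=(0,13) → add node 8 parent=7 cost=13
16. q=(21,17) nearest=4 d=10 new=(21,13) → add node 9 parent=4 cost=24
17. q=(37,5) nearest=6 d=16 new=(27,5) → add node 10 parent=6 cost=26
18. q=(15,6) nearest=3 d=2 new=(15,6) → add node 11 parent=3 cost=14
19. q=(33,1) nearest=10 d=6 new=(33,1) → add node 12 parent=10 cost=32
20. q=(9,3) nearest=1 d=3 new=(9,3) → add node 13 parent=1 cost=9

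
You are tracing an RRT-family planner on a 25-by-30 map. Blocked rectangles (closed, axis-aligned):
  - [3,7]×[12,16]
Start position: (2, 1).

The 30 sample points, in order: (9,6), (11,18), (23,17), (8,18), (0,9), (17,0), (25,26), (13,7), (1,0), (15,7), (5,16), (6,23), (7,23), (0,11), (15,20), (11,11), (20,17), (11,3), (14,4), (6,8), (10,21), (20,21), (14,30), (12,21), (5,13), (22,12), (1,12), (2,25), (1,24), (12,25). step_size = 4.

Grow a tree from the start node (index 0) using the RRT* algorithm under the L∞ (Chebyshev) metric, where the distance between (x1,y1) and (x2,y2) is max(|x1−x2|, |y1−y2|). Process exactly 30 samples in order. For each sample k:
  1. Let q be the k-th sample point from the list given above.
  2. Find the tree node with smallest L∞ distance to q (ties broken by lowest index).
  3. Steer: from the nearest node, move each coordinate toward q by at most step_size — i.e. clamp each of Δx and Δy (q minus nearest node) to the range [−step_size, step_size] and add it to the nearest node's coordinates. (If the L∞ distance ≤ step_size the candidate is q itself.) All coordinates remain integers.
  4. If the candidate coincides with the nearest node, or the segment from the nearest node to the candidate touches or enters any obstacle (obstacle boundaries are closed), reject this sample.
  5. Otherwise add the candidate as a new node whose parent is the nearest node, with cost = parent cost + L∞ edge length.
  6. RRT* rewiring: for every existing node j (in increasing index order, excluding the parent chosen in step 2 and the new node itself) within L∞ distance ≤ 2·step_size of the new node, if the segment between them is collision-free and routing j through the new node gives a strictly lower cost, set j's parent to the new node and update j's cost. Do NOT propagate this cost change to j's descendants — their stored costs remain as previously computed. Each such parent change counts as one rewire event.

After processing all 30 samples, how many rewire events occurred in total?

1. q=(9,6) nearest=0 d=7 new=(6,5) → add node 1 parent=0 cost=4
2. q=(11,18) nearest=1 d=13 new=(10,9) → add node 2 parent=1 cost=8
3. q=(23,17) nearest=2 d=13 new=(14,13) → add node 3 parent=2 cost=12
4. q=(8,18) nearest=3 d=6 new=(10,17) → add node 4 parent=3 cost=16
5. q=(0,9) nearest=1 d=6 new=(2,9) → add node 5 parent=1 cost=8
6. q=(17,0) nearest=2 d=9 new=(14,5) → add node 6 parent=2 cost=12
7. q=(25,26) nearest=3 d=13 new=(18,17) → add node 7 parent=3 cost=16
8. q=(13,7) nearest=6 d=2 new=(13,7) → add node 8 parent=6 cost=14
9. q=(1,0) nearest=0 d=1 new=(1,0) → add node 9 parent=0 cost=1
10. q=(15,7) nearest=6 d=2 new=(15,7) → add node 10 parent=6 cost=14
11. q=(5,16) nearest=4 d=5 new=(6,16) → blocked by [3,7]×[12,16], reject
12. q=(6,23) nearest=4 d=6 new=(6,21) → add node 11 parent=4 cost=20
13. q=(7,23) nearest=11 d=2 new=(7,23) → add node 12 parent=11 cost=22
14. q=(0,11) nearest=5 d=2 new=(0,11) → add node 13 parent=5 cost=10
15. q=(15,20) nearest=7 d=3 new=(15,20) → add node 14 parent=7 cost=19
16. q=(11,11) nearest=2 d=2 new=(11,11) → add node 15 parent=2 cost=10
17. q=(20,17) nearest=7 d=2 new=(20,17) → add node 16 parent=7 cost=18
18. q=(11,3) nearest=6 d=3 new=(11,3) → add node 17 parent=6 cost=15
19. q=(14,4) nearest=6 d=1 new=(14,4) → add node 18 parent=6 cost=13
20. q=(6,8) nearest=1 d=3 new=(6,8) → add node 19 parent=1 cost=7; rewire 17→19 (12<15)
21. q=(10,21) nearest=12 d=3 new=(10,21) → add node 20 parent=12 cost=25
22. q=(20,21) nearest=7 d=4 new=(20,21) → add node 21 parent=7 cost=20
23. q=(14,30) nearest=12 d=7 new=(11,27) → add node 22 parent=12 cost=26
24. q=(12,21) nearest=20 d=2 new=(12,21) → add node 23 parent=20 cost=27
25. q=(5,13) nearest=5 d=4 new=(5,13) → blocked by [3,7]×[12,16], reject
26. q=(22,12) nearest=7 d=5 new=(22,13) → add node 24 parent=7 cost=20
27. q=(1,12) nearest=13 d=1 new=(1,12) → add node 25 parent=13 cost=11
28. q=(2,25) nearest=11 d=4 new=(2,25) → add node 26 parent=11 cost=24
29. q=(1,24) nearest=26 d=1 new=(1,24) → add node 27 parent=26 cost=25
30. q=(12,25) nearest=22 d=2 new=(12,25) → add node 28 parent=22 cost=28

Rewire events: 1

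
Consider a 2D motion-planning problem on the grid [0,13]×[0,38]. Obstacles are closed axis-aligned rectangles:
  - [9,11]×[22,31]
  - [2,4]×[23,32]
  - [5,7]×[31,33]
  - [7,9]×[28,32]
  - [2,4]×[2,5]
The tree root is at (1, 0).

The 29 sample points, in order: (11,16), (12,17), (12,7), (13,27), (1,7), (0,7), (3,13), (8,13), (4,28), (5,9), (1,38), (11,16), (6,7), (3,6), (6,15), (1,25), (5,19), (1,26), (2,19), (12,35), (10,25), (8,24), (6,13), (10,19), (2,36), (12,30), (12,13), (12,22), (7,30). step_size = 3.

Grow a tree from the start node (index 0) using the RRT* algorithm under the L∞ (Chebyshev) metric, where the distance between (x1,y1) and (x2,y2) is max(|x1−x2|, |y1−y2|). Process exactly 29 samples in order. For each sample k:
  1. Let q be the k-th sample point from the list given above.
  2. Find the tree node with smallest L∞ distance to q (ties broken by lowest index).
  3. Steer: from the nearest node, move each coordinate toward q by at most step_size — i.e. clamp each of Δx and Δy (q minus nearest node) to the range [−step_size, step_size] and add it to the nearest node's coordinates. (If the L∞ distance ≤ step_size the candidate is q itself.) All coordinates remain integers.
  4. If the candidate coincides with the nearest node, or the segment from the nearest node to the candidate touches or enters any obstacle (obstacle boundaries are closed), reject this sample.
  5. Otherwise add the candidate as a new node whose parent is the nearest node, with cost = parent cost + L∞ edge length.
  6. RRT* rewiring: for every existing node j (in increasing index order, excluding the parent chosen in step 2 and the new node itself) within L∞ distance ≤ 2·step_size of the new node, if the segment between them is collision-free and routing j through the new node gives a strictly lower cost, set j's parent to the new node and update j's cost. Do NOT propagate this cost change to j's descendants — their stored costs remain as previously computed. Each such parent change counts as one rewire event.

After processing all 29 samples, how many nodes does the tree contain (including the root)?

1. q=(11,16) nearest=0 d=16 new=(4,3) → blocked by [2,4]×[2,5], reject
2. q=(12,17) nearest=0 d=17 new=(4,3) → blocked by [2,4]×[2,5], reject
3. q=(12,7) nearest=0 d=11 new=(4,3) → blocked by [2,4]×[2,5], reject
4. q=(13,27) nearest=0 d=27 new=(4,3) → blocked by [2,4]×[2,5], reject
5. q=(1,7) nearest=0 d=7 new=(1,3) → add node 1 parent=0 cost=3
6. q=(0,7) nearest=1 d=4 new=(0,6) → add node 2 parent=1 cost=6
7. q=(3,13) nearest=2 d=7 new=(3,9) → add node 3 parent=2 cost=9
8. q=(8,13) nearest=3 d=5 new=(6,12) → add node 4 parent=3 cost=12
9. q=(4,28) nearest=4 d=16 new=(4,15) → add node 5 parent=4 cost=15
10. q=(5,9) nearest=3 d=2 new=(5,9) → add node 6 parent=3 cost=11
11. q=(1,38) nearest=5 d=23 new=(1,18) → add node 7 parent=5 cost=18
12. q=(11,16) nearest=4 d=5 new=(9,15) → add node 8 parent=4 cost=15
13. q=(6,7) nearest=6 d=2 new=(6,7) → add node 9 parent=6 cost=13
14. q=(3,6) nearest=1 d=3 new=(3,6) → blocked by [2,4]×[2,5], reject
15. q=(6,15) nearest=5 d=2 new=(6,15) → add node 10 parent=5 cost=17
16. q=(1,25) nearest=7 d=7 new=(1,21) → add node 11 parent=7 cost=21
17. q=(5,19) nearest=5 d=4 new=(5,18) → add node 12 parent=5 cost=18
18. q=(1,26) nearest=11 d=5 new=(1,24) → add node 13 parent=11 cost=24
19. q=(2,19) nearest=7 d=1 new=(2,19) → add node 14 parent=7 cost=19
20. q=(12,35) nearest=13 d=11 new=(4,27) → blocked by [2,4]×[23,32], reject
21. q=(10,25) nearest=12 d=7 new=(8,21) → add node 15 parent=12 cost=21
22. q=(8,24) nearest=15 d=3 new=(8,24) → add node 16 parent=15 cost=24
23. q=(6,13) nearest=4 d=1 new=(6,13) → add node 17 parent=4 cost=13; rewire 10→17 (15<17)
24. q=(10,19) nearest=15 d=2 new=(10,19) → add node 18 parent=15 cost=23
25. q=(2,36) nearest=13 d=12 new=(2,27) → blocked by [2,4]×[23,32], reject
26. q=(12,30) nearest=16 d=6 new=(11,27) → blocked by [9,11]×[22,31], reject
27. q=(12,13) nearest=8 d=3 new=(12,13) → add node 19 parent=8 cost=18
28. q=(12,22) nearest=18 d=3 new=(12,22) → add node 20 parent=18 cost=26
29. q=(7,30) nearest=13 d=6 new=(4,27) → blocked by [2,4]×[23,32], reject

Node count: 21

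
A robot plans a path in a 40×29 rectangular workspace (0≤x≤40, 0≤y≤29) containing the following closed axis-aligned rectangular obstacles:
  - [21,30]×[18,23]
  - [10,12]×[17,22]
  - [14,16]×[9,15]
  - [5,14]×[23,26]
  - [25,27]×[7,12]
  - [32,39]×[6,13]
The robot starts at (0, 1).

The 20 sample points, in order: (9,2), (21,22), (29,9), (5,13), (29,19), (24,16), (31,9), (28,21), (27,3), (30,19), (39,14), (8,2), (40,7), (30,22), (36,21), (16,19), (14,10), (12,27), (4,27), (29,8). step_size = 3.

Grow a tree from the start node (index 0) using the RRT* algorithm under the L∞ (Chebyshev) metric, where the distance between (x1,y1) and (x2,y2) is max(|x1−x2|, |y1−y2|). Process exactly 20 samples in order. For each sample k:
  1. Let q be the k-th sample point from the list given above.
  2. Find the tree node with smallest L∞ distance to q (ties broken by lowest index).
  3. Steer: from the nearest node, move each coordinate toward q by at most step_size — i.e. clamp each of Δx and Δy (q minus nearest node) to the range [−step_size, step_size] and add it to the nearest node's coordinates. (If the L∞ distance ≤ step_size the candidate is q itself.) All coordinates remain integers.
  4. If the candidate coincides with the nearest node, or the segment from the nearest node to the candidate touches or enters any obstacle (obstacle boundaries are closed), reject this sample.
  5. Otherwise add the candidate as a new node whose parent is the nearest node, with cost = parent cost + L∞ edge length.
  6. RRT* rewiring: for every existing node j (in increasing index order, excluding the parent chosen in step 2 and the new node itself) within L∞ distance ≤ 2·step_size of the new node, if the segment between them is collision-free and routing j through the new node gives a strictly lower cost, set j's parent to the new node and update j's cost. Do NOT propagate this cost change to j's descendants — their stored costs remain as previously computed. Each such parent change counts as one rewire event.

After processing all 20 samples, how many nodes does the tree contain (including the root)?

Node count: 9

1. q=(9,2) nearest=0 d=9 new=(3,2) → add node 1 parent=0 cost=3
2. q=(21,22) nearest=1 d=20 new=(6,5) → add node 2 parent=1 cost=6
3. q=(29,9) nearest=2 d=23 new=(9,8) → add node 3 parent=2 cost=9
4. q=(5,13) nearest=3 d=5 new=(6,11) → add node 4 parent=3 cost=12
5. q=(29,19) nearest=3 d=20 new=(12,11) → add node 5 parent=3 cost=12
6. q=(24,16) nearest=5 d=12 new=(15,14) → blocked by [14,16]×[9,15], reject
7. q=(31,9) nearest=5 d=19 new=(15,9) → blocked by [14,16]×[9,15], reject
8. q=(28,21) nearest=5 d=16 new=(15,14) → blocked by [14,16]×[9,15], reject
9. q=(27,3) nearest=5 d=15 new=(15,8) → blocked by [14,16]×[9,15], reject
10. q=(30,19) nearest=5 d=18 new=(15,14) → blocked by [14,16]×[9,15], reject
11. q=(39,14) nearest=5 d=27 new=(15,14) → blocked by [14,16]×[9,15], reject
12. q=(8,2) nearest=2 d=3 new=(8,2) → add node 6 parent=2 cost=9
13. q=(40,7) nearest=5 d=28 new=(15,8) → blocked by [14,16]×[9,15], reject
14. q=(30,22) nearest=5 d=18 new=(15,14) → blocked by [14,16]×[9,15], reject
15. q=(36,21) nearest=5 d=24 new=(15,14) → blocked by [14,16]×[9,15], reject
16. q=(16,19) nearest=5 d=8 new=(15,14) → blocked by [14,16]×[9,15], reject
17. q=(14,10) nearest=5 d=2 new=(14,10) → blocked by [14,16]×[9,15], reject
18. q=(12,27) nearest=4 d=16 new=(9,14) → add node 7 parent=4 cost=15
19. q=(4,27) nearest=7 d=13 new=(6,17) → add node 8 parent=7 cost=18
20. q=(29,8) nearest=5 d=17 new=(15,8) → blocked by [14,16]×[9,15], reject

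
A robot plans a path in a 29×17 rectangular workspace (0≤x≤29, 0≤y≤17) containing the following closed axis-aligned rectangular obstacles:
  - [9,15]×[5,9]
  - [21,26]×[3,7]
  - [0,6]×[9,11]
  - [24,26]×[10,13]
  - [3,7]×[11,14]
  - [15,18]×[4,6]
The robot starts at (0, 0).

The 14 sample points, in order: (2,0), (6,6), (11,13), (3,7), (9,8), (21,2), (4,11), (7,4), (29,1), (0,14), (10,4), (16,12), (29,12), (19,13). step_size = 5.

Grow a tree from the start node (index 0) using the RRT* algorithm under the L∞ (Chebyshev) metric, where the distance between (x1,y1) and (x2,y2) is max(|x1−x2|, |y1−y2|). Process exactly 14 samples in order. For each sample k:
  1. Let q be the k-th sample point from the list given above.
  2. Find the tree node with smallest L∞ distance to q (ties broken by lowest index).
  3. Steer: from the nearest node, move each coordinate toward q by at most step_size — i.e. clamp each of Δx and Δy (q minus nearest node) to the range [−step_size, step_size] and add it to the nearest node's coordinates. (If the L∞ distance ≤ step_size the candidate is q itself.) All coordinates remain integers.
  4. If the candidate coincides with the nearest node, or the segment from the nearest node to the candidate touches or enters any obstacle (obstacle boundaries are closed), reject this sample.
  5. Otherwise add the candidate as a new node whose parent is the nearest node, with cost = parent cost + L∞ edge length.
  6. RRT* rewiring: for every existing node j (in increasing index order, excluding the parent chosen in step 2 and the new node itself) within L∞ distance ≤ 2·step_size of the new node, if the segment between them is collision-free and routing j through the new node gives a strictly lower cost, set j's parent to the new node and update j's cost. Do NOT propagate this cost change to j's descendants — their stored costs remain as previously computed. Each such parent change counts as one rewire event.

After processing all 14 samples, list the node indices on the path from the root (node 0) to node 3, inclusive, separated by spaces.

Path: 0 2 3

1. q=(2,0) nearest=0 d=2 new=(2,0) → add node 1 parent=0 cost=2
2. q=(6,6) nearest=0 d=6 new=(5,5) → add node 2 parent=0 cost=5
3. q=(11,13) nearest=2 d=8 new=(10,10) → blocked by [9,15]×[5,9], reject
4. q=(3,7) nearest=2 d=2 new=(3,7) → add node 3 parent=2 cost=7
5. q=(9,8) nearest=2 d=4 new=(9,8) → blocked by [9,15]×[5,9], reject
6. q=(21,2) nearest=2 d=16 new=(10,2) → add node 4 parent=2 cost=10
7. q=(4,11) nearest=3 d=4 new=(4,11) → blocked by [0,6]×[9,11], reject
8. q=(7,4) nearest=2 d=2 new=(7,4) → add node 5 parent=2 cost=7
9. q=(29,1) nearest=4 d=19 new=(15,1) → add node 6 parent=4 cost=15
10. q=(0,14) nearest=3 d=7 new=(0,12) → blocked by [0,6]×[9,11], reject
11. q=(10,4) nearest=4 d=2 new=(10,4) → add node 7 parent=4 cost=12
12. q=(16,12) nearest=7 d=8 new=(15,9) → blocked by [9,15]×[5,9], reject
13. q=(29,12) nearest=6 d=14 new=(20,6) → blocked by [15,18]×[4,6], reject
14. q=(19,13) nearest=7 d=9 new=(15,9) → blocked by [9,15]×[5,9], reject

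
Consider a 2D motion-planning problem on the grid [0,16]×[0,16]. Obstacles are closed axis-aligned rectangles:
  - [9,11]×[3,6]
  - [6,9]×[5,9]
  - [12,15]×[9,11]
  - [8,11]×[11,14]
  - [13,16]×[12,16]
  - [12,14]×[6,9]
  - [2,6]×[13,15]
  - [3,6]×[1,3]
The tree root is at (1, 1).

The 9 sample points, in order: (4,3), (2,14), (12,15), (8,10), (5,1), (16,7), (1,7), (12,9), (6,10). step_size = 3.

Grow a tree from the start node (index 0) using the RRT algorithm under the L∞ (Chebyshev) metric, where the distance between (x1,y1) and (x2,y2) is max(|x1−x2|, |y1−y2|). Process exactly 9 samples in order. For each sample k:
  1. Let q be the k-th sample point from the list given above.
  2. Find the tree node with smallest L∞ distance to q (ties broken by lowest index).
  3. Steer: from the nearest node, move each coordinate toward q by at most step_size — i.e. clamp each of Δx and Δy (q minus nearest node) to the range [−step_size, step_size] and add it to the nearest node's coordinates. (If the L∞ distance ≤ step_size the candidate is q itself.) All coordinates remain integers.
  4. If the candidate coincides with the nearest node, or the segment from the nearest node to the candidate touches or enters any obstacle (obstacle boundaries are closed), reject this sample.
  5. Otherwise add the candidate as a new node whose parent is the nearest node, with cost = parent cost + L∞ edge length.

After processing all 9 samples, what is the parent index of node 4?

Parent of node 4: 2

1. q=(4,3) nearest=0 d=3 new=(4,3) → blocked by [3,6]×[1,3], reject
2. q=(2,14) nearest=0 d=13 new=(2,4) → add node 1 parent=0 cost=3
3. q=(12,15) nearest=1 d=11 new=(5,7) → add node 2 parent=1 cost=6
4. q=(8,10) nearest=2 d=3 new=(8,10) → blocked by [6,9]×[5,9], reject
5. q=(5,1) nearest=1 d=3 new=(5,1) → blocked by [3,6]×[1,3], reject
6. q=(16,7) nearest=2 d=11 new=(8,7) → blocked by [6,9]×[5,9], reject
7. q=(1,7) nearest=1 d=3 new=(1,7) → add node 3 parent=1 cost=6
8. q=(12,9) nearest=2 d=7 new=(8,9) → blocked by [6,9]×[5,9], reject
9. q=(6,10) nearest=2 d=3 new=(6,10) → add node 4 parent=2 cost=9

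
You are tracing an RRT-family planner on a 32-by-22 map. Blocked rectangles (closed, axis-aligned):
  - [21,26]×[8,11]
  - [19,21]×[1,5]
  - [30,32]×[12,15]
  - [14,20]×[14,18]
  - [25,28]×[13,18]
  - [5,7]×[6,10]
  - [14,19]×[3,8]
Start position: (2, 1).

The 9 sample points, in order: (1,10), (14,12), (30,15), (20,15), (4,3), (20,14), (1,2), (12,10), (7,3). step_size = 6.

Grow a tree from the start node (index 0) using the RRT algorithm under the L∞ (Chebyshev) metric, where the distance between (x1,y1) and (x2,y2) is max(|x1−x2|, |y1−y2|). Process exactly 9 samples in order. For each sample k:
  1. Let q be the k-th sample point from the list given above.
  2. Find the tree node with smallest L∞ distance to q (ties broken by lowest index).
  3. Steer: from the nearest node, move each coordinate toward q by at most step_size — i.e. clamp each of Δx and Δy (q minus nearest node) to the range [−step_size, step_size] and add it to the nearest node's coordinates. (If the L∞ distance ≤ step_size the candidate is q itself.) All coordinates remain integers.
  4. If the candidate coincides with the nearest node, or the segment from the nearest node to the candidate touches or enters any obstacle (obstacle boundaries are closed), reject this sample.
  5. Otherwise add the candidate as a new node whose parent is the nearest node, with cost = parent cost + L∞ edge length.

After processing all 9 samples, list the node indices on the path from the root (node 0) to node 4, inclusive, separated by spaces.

Path: 0 2 4

1. q=(1,10) nearest=0 d=9 new=(1,7) → add node 1 parent=0 cost=6
2. q=(14,12) nearest=0 d=12 new=(8,7) → blocked by [5,7]×[6,10], reject
3. q=(30,15) nearest=0 d=28 new=(8,7) → blocked by [5,7]×[6,10], reject
4. q=(20,15) nearest=0 d=18 new=(8,7) → blocked by [5,7]×[6,10], reject
5. q=(4,3) nearest=0 d=2 new=(4,3) → add node 2 parent=0 cost=2
6. q=(20,14) nearest=2 d=16 new=(10,9) → blocked by [5,7]×[6,10], reject
7. q=(1,2) nearest=0 d=1 new=(1,2) → add node 3 parent=0 cost=1
8. q=(12,10) nearest=2 d=8 new=(10,9) → blocked by [5,7]×[6,10], reject
9. q=(7,3) nearest=2 d=3 new=(7,3) → add node 4 parent=2 cost=5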